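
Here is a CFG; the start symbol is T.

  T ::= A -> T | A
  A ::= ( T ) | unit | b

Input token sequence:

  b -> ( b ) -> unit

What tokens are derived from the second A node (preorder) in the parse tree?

( b )

[T [A b] -> [T [A ( [T [A b]] )] -> [T [A unit]]]]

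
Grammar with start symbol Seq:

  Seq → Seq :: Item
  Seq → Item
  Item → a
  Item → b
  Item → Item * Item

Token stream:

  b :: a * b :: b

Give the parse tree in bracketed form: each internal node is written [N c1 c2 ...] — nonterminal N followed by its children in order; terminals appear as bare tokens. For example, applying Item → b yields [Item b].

[Seq [Seq [Seq [Item b]] :: [Item [Item a] * [Item b]]] :: [Item b]]

Seq
Seq :: Item
Seq :: Item :: Item
Item :: Item :: Item
b :: Item :: Item
b :: Item * Item :: Item
b :: a * Item :: Item
b :: a * b :: Item
b :: a * b :: b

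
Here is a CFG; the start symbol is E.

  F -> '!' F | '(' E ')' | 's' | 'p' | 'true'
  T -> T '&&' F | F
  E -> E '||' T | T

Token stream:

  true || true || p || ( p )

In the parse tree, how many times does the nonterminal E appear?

5

[E [E [E [E [T [F true]]] || [T [F true]]] || [T [F p]]] || [T [F ( [E [T [F p]]] )]]]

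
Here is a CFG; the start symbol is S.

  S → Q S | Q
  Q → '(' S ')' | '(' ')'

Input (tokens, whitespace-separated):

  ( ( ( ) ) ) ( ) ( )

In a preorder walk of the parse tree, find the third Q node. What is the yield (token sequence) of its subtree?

[S [Q ( [S [Q ( [S [Q ( )]] )]] )] [S [Q ( )] [S [Q ( )]]]]

( )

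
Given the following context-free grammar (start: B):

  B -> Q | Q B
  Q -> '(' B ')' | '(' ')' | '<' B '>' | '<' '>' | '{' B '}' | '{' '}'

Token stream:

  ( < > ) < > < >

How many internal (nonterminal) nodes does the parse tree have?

8

[B [Q ( [B [Q < >]] )] [B [Q < >] [B [Q < >]]]]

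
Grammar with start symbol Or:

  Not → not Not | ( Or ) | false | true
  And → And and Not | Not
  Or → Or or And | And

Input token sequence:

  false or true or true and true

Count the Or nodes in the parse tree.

3

[Or [Or [Or [And [Not false]]] or [And [Not true]]] or [And [And [Not true]] and [Not true]]]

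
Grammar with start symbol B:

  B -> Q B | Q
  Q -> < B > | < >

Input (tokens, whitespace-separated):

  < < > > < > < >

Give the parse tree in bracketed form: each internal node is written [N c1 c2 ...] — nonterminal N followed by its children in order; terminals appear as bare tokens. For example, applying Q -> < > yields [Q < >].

B
Q B
< B > B
< Q > B
< < > > B
< < > > Q B
< < > > < > B
< < > > < > Q
< < > > < > < >

[B [Q < [B [Q < >]] >] [B [Q < >] [B [Q < >]]]]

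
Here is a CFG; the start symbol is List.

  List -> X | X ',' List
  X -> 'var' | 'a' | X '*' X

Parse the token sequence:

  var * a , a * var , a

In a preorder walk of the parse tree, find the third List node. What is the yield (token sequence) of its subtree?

[List [X [X var] * [X a]] , [List [X [X a] * [X var]] , [List [X a]]]]

a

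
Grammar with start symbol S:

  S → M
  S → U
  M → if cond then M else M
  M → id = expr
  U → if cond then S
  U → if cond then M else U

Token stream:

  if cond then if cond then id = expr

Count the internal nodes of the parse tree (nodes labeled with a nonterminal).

6

[S [U if cond then [S [U if cond then [S [M id = expr]]]]]]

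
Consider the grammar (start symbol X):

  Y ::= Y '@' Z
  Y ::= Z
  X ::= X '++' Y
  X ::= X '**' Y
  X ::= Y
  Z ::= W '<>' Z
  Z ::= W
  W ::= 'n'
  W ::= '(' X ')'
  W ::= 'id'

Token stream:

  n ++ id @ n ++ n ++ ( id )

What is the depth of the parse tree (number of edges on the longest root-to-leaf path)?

[X [X [X [X [Y [Z [W n]]]] ++ [Y [Y [Z [W id]]] @ [Z [W n]]]] ++ [Y [Z [W n]]]] ++ [Y [Z [W ( [X [Y [Z [W id]]]] )]]]]

8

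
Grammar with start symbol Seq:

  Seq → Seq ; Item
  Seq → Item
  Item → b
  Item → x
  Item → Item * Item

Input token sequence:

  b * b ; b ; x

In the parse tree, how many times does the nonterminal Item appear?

[Seq [Seq [Seq [Item [Item b] * [Item b]]] ; [Item b]] ; [Item x]]

5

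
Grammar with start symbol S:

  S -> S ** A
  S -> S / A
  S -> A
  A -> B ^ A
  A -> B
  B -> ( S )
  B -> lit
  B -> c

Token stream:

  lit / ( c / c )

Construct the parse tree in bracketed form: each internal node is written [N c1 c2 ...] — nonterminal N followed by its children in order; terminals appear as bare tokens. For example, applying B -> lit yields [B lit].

S
S / A
A / A
B / A
lit / A
lit / B
lit / ( S )
lit / ( S / A )
lit / ( A / A )
lit / ( B / A )
lit / ( c / A )
lit / ( c / B )
lit / ( c / c )

[S [S [A [B lit]]] / [A [B ( [S [S [A [B c]]] / [A [B c]]] )]]]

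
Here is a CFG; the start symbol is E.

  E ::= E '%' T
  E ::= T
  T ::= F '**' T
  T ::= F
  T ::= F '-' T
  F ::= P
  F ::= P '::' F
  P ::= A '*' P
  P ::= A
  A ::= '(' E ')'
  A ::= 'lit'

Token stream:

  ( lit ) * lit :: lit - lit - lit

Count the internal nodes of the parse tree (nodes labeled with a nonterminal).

23

[E [T [F [P [A ( [E [T [F [P [A lit]]]]] )] * [P [A lit]]] :: [F [P [A lit]]]] - [T [F [P [A lit]]] - [T [F [P [A lit]]]]]]]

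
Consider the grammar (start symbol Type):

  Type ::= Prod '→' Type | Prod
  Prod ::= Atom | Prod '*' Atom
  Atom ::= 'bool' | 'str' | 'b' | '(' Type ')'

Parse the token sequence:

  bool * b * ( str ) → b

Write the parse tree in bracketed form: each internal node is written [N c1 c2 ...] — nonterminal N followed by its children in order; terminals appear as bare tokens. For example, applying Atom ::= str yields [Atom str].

Type
Prod → Type
Prod * Atom → Type
Prod * Atom * Atom → Type
Atom * Atom * Atom → Type
bool * Atom * Atom → Type
bool * b * Atom → Type
bool * b * ( Type ) → Type
bool * b * ( Prod ) → Type
bool * b * ( Atom ) → Type
bool * b * ( str ) → Type
bool * b * ( str ) → Prod
bool * b * ( str ) → Atom
bool * b * ( str ) → b

[Type [Prod [Prod [Prod [Atom bool]] * [Atom b]] * [Atom ( [Type [Prod [Atom str]]] )]] → [Type [Prod [Atom b]]]]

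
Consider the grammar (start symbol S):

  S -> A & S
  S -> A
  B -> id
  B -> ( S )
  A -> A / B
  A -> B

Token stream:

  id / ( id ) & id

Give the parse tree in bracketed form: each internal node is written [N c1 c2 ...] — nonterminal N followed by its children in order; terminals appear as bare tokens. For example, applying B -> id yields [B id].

S
A & S
A / B & S
B / B & S
id / B & S
id / ( S ) & S
id / ( A ) & S
id / ( B ) & S
id / ( id ) & S
id / ( id ) & A
id / ( id ) & B
id / ( id ) & id

[S [A [A [B id]] / [B ( [S [A [B id]]] )]] & [S [A [B id]]]]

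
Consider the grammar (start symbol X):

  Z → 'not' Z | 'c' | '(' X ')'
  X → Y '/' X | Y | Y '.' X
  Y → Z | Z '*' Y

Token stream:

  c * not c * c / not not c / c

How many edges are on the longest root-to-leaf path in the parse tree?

[X [Y [Z c] * [Y [Z not [Z c]] * [Y [Z c]]]] / [X [Y [Z not [Z not [Z c]]]] / [X [Y [Z c]]]]]

6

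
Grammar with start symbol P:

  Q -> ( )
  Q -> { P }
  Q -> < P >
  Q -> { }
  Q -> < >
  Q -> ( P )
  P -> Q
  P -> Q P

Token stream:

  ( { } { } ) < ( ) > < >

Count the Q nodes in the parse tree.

[P [Q ( [P [Q { }] [P [Q { }]]] )] [P [Q < [P [Q ( )]] >] [P [Q < >]]]]

6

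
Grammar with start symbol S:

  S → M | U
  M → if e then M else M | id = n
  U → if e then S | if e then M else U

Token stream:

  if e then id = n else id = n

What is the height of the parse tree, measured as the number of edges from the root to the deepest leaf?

[S [M if e then [M id = n] else [M id = n]]]

3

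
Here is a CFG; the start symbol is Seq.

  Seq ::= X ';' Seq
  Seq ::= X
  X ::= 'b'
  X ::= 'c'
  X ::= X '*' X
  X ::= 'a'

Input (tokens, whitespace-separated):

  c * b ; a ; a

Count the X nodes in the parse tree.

[Seq [X [X c] * [X b]] ; [Seq [X a] ; [Seq [X a]]]]

5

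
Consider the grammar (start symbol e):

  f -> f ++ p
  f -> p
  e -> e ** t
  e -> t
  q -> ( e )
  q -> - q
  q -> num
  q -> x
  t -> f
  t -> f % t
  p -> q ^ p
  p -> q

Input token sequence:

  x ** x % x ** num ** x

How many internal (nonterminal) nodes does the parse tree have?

24

[e [e [e [e [t [f [p [q x]]]]] ** [t [f [p [q x]]] % [t [f [p [q x]]]]]] ** [t [f [p [q num]]]]] ** [t [f [p [q x]]]]]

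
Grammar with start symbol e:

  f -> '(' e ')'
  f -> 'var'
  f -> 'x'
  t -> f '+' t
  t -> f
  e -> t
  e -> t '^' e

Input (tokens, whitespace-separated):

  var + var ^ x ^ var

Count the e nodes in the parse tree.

[e [t [f var] + [t [f var]]] ^ [e [t [f x]] ^ [e [t [f var]]]]]

3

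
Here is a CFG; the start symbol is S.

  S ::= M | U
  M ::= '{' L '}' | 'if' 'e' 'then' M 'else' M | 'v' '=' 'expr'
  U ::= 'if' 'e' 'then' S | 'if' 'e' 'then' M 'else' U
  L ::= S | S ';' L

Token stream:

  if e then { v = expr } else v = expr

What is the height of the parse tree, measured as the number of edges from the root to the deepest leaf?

[S [M if e then [M { [L [S [M v = expr]]] }] else [M v = expr]]]

6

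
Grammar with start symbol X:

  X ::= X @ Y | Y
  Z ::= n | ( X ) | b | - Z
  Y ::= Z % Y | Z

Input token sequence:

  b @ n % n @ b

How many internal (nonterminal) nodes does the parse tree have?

11

[X [X [X [Y [Z b]]] @ [Y [Z n] % [Y [Z n]]]] @ [Y [Z b]]]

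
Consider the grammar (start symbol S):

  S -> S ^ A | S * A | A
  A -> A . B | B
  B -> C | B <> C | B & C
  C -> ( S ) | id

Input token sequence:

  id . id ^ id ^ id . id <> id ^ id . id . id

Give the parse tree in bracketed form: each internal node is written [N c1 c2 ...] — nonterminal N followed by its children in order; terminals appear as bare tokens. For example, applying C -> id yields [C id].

[S [S [S [S [A [A [B [C id]]] . [B [C id]]]] ^ [A [B [C id]]]] ^ [A [A [B [C id]]] . [B [B [C id]] <> [C id]]]] ^ [A [A [A [B [C id]]] . [B [C id]]] . [B [C id]]]]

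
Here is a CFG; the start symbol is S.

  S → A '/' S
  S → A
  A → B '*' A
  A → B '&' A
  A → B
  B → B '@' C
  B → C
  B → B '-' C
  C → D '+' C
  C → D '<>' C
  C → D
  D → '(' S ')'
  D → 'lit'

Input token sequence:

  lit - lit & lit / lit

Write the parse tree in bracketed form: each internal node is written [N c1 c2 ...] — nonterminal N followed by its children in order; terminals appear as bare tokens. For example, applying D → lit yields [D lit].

[S [A [B [B [C [D lit]]] - [C [D lit]]] & [A [B [C [D lit]]]]] / [S [A [B [C [D lit]]]]]]

S
A / S
B & A / S
B - C & A / S
C - C & A / S
D - C & A / S
lit - C & A / S
lit - D & A / S
lit - lit & A / S
lit - lit & B / S
lit - lit & C / S
lit - lit & D / S
lit - lit & lit / S
lit - lit & lit / A
lit - lit & lit / B
lit - lit & lit / C
lit - lit & lit / D
lit - lit & lit / lit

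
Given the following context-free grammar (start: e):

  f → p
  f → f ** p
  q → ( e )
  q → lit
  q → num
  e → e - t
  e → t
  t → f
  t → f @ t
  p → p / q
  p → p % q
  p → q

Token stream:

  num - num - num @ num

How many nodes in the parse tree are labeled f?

[e [e [e [t [f [p [q num]]]]] - [t [f [p [q num]]]]] - [t [f [p [q num]]] @ [t [f [p [q num]]]]]]

4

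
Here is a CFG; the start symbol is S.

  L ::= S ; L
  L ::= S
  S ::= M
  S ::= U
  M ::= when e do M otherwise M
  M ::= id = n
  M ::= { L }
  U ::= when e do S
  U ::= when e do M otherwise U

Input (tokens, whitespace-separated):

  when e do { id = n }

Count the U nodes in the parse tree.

1

[S [U when e do [S [M { [L [S [M id = n]]] }]]]]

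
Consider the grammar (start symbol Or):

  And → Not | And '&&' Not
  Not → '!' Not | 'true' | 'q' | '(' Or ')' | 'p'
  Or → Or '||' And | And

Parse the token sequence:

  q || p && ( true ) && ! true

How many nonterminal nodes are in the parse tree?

14

[Or [Or [And [Not q]]] || [And [And [And [Not p]] && [Not ( [Or [And [Not true]]] )]] && [Not ! [Not true]]]]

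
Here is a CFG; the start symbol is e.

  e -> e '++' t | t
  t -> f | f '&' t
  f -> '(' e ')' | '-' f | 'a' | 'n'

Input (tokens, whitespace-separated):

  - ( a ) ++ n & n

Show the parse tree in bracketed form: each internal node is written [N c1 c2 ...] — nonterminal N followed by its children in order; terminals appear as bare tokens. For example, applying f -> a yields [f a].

[e [e [t [f - [f ( [e [t [f a]]] )]]]] ++ [t [f n] & [t [f n]]]]

e
e ++ t
t ++ t
f ++ t
- f ++ t
- ( e ) ++ t
- ( t ) ++ t
- ( f ) ++ t
- ( a ) ++ t
- ( a ) ++ f & t
- ( a ) ++ n & t
- ( a ) ++ n & f
- ( a ) ++ n & n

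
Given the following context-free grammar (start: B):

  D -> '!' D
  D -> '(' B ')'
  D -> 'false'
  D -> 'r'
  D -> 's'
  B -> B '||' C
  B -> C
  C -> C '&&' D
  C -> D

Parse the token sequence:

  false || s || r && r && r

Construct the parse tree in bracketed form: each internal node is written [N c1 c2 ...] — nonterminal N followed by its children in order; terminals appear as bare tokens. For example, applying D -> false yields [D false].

[B [B [B [C [D false]]] || [C [D s]]] || [C [C [C [D r]] && [D r]] && [D r]]]

B
B || C
B || C || C
C || C || C
D || C || C
false || C || C
false || D || C
false || s || C
false || s || C && D
false || s || C && D && D
false || s || D && D && D
false || s || r && D && D
false || s || r && r && D
false || s || r && r && r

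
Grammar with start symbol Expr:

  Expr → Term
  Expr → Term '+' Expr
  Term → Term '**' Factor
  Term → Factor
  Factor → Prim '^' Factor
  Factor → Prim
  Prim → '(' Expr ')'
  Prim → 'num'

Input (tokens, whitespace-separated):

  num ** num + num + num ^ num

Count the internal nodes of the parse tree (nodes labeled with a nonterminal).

17

[Expr [Term [Term [Factor [Prim num]]] ** [Factor [Prim num]]] + [Expr [Term [Factor [Prim num]]] + [Expr [Term [Factor [Prim num] ^ [Factor [Prim num]]]]]]]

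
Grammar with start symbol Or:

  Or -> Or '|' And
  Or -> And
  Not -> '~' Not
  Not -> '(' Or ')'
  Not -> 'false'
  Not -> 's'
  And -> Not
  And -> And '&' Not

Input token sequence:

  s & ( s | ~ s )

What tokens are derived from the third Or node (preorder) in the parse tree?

[Or [And [And [Not s]] & [Not ( [Or [Or [And [Not s]]] | [And [Not ~ [Not s]]]] )]]]

s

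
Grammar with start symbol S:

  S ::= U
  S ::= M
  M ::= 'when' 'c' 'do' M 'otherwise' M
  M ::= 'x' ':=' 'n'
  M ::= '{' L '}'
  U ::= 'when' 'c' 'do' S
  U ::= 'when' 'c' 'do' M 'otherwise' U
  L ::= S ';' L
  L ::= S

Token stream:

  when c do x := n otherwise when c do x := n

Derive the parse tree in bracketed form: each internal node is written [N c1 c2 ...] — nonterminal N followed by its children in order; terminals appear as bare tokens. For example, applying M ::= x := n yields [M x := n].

[S [U when c do [M x := n] otherwise [U when c do [S [M x := n]]]]]

S
U
when c do M otherwise U
when c do x := n otherwise U
when c do x := n otherwise when c do S
when c do x := n otherwise when c do M
when c do x := n otherwise when c do x := n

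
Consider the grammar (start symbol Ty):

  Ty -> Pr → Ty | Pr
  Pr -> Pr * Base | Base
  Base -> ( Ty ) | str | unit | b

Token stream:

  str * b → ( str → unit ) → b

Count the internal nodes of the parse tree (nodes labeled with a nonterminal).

[Ty [Pr [Pr [Base str]] * [Base b]] → [Ty [Pr [Base ( [Ty [Pr [Base str]] → [Ty [Pr [Base unit]]]] )]] → [Ty [Pr [Base b]]]]]

17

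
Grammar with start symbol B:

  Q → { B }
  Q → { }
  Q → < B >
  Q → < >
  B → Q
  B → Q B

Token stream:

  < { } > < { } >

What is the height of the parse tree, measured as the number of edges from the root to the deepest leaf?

[B [Q < [B [Q { }]] >] [B [Q < [B [Q { }]] >]]]

5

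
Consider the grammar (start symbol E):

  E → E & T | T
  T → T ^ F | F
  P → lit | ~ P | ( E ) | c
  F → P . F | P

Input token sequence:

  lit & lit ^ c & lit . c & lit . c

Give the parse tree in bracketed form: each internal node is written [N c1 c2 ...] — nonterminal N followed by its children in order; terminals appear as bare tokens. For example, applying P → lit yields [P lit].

[E [E [E [E [T [F [P lit]]]] & [T [T [F [P lit]]] ^ [F [P c]]]] & [T [F [P lit] . [F [P c]]]]] & [T [F [P lit] . [F [P c]]]]]

E
E & T
E & T & T
E & T & T & T
T & T & T & T
F & T & T & T
P & T & T & T
lit & T & T & T
lit & T ^ F & T & T
lit & F ^ F & T & T
lit & P ^ F & T & T
lit & lit ^ F & T & T
lit & lit ^ P & T & T
lit & lit ^ c & T & T
lit & lit ^ c & F & T
lit & lit ^ c & P . F & T
lit & lit ^ c & lit . F & T
lit & lit ^ c & lit . P & T
lit & lit ^ c & lit . c & T
lit & lit ^ c & lit . c & F
lit & lit ^ c & lit . c & P . F
lit & lit ^ c & lit . c & lit . F
lit & lit ^ c & lit . c & lit . P
lit & lit ^ c & lit . c & lit . c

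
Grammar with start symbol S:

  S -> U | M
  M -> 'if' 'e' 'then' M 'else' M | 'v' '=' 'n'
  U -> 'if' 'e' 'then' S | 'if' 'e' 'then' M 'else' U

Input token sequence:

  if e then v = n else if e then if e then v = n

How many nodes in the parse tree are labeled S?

[S [U if e then [M v = n] else [U if e then [S [U if e then [S [M v = n]]]]]]]

3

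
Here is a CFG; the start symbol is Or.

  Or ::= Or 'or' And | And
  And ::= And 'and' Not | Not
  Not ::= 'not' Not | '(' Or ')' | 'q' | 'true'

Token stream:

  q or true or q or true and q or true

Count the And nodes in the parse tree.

[Or [Or [Or [Or [Or [And [Not q]]] or [And [Not true]]] or [And [Not q]]] or [And [And [Not true]] and [Not q]]] or [And [Not true]]]

6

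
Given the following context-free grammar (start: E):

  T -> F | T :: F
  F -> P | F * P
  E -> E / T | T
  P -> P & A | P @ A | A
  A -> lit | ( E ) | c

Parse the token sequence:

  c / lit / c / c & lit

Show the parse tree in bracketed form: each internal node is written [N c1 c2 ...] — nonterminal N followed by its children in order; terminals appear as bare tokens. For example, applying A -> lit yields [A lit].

[E [E [E [E [T [F [P [A c]]]]] / [T [F [P [A lit]]]]] / [T [F [P [A c]]]]] / [T [F [P [P [A c]] & [A lit]]]]]

E
E / T
E / T / T
E / T / T / T
T / T / T / T
F / T / T / T
P / T / T / T
A / T / T / T
c / T / T / T
c / F / T / T
c / P / T / T
c / A / T / T
c / lit / T / T
c / lit / F / T
c / lit / P / T
c / lit / A / T
c / lit / c / T
c / lit / c / F
c / lit / c / P
c / lit / c / P & A
c / lit / c / A & A
c / lit / c / c & A
c / lit / c / c & lit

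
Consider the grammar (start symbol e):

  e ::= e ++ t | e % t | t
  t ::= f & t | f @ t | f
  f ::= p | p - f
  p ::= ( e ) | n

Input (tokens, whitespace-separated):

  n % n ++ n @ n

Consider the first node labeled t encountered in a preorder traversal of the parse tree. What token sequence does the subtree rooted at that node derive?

n

[e [e [e [t [f [p n]]]] % [t [f [p n]]]] ++ [t [f [p n]] @ [t [f [p n]]]]]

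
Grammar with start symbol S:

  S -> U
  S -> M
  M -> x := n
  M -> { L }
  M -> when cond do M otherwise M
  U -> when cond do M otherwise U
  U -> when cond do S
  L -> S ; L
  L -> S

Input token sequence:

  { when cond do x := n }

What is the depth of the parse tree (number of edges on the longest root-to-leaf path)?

[S [M { [L [S [U when cond do [S [M x := n]]]]] }]]

7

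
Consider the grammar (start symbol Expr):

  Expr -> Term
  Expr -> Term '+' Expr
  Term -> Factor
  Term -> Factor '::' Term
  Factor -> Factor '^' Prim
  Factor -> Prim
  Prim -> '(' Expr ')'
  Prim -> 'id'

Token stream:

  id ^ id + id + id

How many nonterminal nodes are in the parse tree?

[Expr [Term [Factor [Factor [Prim id]] ^ [Prim id]]] + [Expr [Term [Factor [Prim id]]] + [Expr [Term [Factor [Prim id]]]]]]

14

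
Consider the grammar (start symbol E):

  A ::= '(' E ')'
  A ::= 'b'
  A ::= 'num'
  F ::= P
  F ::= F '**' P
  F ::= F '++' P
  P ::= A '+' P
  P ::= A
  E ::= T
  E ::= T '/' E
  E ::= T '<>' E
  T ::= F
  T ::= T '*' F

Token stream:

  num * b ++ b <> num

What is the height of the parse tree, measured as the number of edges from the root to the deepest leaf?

6

[E [T [T [F [P [A num]]]] * [F [F [P [A b]]] ++ [P [A b]]]] <> [E [T [F [P [A num]]]]]]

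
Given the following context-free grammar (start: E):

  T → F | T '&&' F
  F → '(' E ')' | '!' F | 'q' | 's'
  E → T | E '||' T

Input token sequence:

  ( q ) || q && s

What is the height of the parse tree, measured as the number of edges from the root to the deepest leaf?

[E [E [T [F ( [E [T [F q]]] )]]] || [T [T [F q]] && [F s]]]

7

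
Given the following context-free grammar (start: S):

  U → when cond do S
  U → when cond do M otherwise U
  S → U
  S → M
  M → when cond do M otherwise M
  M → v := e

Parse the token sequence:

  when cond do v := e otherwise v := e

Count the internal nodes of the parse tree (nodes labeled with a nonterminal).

[S [M when cond do [M v := e] otherwise [M v := e]]]

4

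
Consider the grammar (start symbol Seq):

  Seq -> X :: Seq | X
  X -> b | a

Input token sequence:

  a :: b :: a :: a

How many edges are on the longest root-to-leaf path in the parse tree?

5

[Seq [X a] :: [Seq [X b] :: [Seq [X a] :: [Seq [X a]]]]]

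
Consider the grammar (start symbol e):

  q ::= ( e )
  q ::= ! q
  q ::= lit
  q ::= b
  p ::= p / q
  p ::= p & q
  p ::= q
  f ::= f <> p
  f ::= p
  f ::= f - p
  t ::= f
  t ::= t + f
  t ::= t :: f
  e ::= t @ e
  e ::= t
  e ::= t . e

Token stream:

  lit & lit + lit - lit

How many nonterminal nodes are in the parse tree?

14

[e [t [t [f [p [p [q lit]] & [q lit]]]] + [f [f [p [q lit]]] - [p [q lit]]]]]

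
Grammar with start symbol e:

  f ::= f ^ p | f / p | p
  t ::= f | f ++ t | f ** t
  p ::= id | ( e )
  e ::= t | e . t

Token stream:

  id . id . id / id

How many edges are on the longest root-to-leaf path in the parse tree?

[e [e [e [t [f [p id]]]] . [t [f [p id]]]] . [t [f [f [p id]] / [p id]]]]

6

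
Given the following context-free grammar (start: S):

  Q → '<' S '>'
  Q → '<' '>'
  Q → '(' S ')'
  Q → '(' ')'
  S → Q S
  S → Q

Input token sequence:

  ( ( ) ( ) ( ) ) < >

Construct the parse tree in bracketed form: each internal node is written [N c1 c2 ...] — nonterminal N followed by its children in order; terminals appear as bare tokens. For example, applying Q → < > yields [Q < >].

[S [Q ( [S [Q ( )] [S [Q ( )] [S [Q ( )]]]] )] [S [Q < >]]]

S
Q S
( S ) S
( Q S ) S
( ( ) S ) S
( ( ) Q S ) S
( ( ) ( ) S ) S
( ( ) ( ) Q ) S
( ( ) ( ) ( ) ) S
( ( ) ( ) ( ) ) Q
( ( ) ( ) ( ) ) < >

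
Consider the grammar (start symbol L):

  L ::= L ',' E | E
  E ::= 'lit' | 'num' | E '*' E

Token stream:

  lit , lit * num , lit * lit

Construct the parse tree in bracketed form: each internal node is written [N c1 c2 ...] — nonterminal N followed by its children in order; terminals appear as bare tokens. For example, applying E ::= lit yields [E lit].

L
L , E
L , E , E
E , E , E
lit , E , E
lit , E * E , E
lit , lit * E , E
lit , lit * num , E
lit , lit * num , E * E
lit , lit * num , lit * E
lit , lit * num , lit * lit

[L [L [L [E lit]] , [E [E lit] * [E num]]] , [E [E lit] * [E lit]]]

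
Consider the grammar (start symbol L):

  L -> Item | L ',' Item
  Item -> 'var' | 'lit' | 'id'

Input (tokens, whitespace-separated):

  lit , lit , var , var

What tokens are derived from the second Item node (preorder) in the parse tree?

[L [L [L [L [Item lit]] , [Item lit]] , [Item var]] , [Item var]]

lit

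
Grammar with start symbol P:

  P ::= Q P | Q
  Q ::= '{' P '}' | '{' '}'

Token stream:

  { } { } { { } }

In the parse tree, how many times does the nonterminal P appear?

4

[P [Q { }] [P [Q { }] [P [Q { [P [Q { }]] }]]]]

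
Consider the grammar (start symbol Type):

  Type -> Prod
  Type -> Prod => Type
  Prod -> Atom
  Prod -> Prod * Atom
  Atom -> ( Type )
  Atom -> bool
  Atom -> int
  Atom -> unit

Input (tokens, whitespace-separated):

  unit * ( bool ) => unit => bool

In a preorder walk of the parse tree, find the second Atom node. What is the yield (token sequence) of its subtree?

[Type [Prod [Prod [Atom unit]] * [Atom ( [Type [Prod [Atom bool]]] )]] => [Type [Prod [Atom unit]] => [Type [Prod [Atom bool]]]]]

( bool )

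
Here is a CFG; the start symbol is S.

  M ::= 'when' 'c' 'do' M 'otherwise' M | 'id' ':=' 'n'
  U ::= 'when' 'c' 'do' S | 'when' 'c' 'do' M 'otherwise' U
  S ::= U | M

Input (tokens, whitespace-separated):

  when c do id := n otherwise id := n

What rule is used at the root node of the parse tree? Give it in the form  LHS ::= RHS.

[S [M when c do [M id := n] otherwise [M id := n]]]

S ::= M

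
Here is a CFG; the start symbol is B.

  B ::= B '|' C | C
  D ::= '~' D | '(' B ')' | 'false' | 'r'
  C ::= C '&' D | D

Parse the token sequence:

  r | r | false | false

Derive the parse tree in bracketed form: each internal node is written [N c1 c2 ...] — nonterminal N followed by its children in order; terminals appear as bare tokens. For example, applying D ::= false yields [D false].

[B [B [B [B [C [D r]]] | [C [D r]]] | [C [D false]]] | [C [D false]]]

B
B | C
B | C | C
B | C | C | C
C | C | C | C
D | C | C | C
r | C | C | C
r | D | C | C
r | r | C | C
r | r | D | C
r | r | false | C
r | r | false | D
r | r | false | false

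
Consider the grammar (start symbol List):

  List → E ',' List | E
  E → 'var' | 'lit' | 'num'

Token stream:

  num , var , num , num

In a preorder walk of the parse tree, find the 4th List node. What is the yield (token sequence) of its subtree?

[List [E num] , [List [E var] , [List [E num] , [List [E num]]]]]

num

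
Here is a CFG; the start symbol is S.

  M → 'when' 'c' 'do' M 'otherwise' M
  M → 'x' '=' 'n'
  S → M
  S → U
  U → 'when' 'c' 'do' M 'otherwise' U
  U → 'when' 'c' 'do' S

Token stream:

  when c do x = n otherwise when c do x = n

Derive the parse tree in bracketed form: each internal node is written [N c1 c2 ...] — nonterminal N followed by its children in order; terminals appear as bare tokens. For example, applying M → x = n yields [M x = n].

S
U
when c do M otherwise U
when c do x = n otherwise U
when c do x = n otherwise when c do S
when c do x = n otherwise when c do M
when c do x = n otherwise when c do x = n

[S [U when c do [M x = n] otherwise [U when c do [S [M x = n]]]]]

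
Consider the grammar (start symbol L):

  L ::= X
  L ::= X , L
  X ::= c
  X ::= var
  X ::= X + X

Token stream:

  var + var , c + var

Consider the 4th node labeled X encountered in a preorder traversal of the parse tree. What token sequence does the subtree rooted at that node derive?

[L [X [X var] + [X var]] , [L [X [X c] + [X var]]]]

c + var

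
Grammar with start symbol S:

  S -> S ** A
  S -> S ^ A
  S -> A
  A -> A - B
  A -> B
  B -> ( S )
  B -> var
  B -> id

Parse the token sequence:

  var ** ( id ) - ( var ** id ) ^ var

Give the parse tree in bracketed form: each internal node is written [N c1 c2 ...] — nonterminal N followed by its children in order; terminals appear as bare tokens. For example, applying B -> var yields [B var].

[S [S [S [A [B var]]] ** [A [A [B ( [S [A [B id]]] )]] - [B ( [S [S [A [B var]]] ** [A [B id]]] )]]] ^ [A [B var]]]

S
S ^ A
S ** A ^ A
A ** A ^ A
B ** A ^ A
var ** A ^ A
var ** A - B ^ A
var ** B - B ^ A
var ** ( S ) - B ^ A
var ** ( A ) - B ^ A
var ** ( B ) - B ^ A
var ** ( id ) - B ^ A
var ** ( id ) - ( S ) ^ A
var ** ( id ) - ( S ** A ) ^ A
var ** ( id ) - ( A ** A ) ^ A
var ** ( id ) - ( B ** A ) ^ A
var ** ( id ) - ( var ** A ) ^ A
var ** ( id ) - ( var ** B ) ^ A
var ** ( id ) - ( var ** id ) ^ A
var ** ( id ) - ( var ** id ) ^ B
var ** ( id ) - ( var ** id ) ^ var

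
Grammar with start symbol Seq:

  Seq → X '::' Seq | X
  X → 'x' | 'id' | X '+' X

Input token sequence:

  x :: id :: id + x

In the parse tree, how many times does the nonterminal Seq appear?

3

[Seq [X x] :: [Seq [X id] :: [Seq [X [X id] + [X x]]]]]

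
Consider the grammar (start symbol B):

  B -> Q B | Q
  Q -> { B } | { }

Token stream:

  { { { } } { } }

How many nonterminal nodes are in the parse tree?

[B [Q { [B [Q { [B [Q { }]] }] [B [Q { }]]] }]]

8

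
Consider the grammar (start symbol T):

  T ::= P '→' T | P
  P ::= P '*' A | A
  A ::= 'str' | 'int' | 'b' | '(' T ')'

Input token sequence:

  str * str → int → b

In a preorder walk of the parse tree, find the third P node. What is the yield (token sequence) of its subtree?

[T [P [P [A str]] * [A str]] → [T [P [A int]] → [T [P [A b]]]]]

int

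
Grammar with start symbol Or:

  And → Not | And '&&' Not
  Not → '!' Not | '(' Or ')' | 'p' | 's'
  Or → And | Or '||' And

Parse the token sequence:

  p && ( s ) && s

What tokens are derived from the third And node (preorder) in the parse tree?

p

[Or [And [And [And [Not p]] && [Not ( [Or [And [Not s]]] )]] && [Not s]]]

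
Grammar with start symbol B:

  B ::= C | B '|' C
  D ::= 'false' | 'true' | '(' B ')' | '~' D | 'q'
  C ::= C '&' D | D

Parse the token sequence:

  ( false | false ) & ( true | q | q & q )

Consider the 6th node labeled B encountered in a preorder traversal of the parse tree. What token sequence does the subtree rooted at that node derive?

true

[B [C [C [D ( [B [B [C [D false]]] | [C [D false]]] )]] & [D ( [B [B [B [C [D true]]] | [C [D q]]] | [C [C [D q]] & [D q]]] )]]]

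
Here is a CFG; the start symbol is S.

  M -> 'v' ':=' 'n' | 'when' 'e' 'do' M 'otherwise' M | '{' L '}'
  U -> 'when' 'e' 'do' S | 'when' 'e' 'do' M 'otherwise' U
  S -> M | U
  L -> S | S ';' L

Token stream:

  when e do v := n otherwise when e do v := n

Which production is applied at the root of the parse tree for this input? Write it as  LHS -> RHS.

[S [U when e do [M v := n] otherwise [U when e do [S [M v := n]]]]]

S -> U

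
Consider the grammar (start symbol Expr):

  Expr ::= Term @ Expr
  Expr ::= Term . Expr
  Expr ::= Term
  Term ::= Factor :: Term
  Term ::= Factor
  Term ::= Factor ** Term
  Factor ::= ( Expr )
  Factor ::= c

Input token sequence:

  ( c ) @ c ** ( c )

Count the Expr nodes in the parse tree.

[Expr [Term [Factor ( [Expr [Term [Factor c]]] )]] @ [Expr [Term [Factor c] ** [Term [Factor ( [Expr [Term [Factor c]]] )]]]]]

4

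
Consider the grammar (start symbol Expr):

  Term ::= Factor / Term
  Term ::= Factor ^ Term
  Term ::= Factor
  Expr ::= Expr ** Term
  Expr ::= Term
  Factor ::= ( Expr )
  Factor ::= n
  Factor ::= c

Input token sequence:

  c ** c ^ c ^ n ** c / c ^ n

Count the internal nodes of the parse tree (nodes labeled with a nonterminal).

17

[Expr [Expr [Expr [Term [Factor c]]] ** [Term [Factor c] ^ [Term [Factor c] ^ [Term [Factor n]]]]] ** [Term [Factor c] / [Term [Factor c] ^ [Term [Factor n]]]]]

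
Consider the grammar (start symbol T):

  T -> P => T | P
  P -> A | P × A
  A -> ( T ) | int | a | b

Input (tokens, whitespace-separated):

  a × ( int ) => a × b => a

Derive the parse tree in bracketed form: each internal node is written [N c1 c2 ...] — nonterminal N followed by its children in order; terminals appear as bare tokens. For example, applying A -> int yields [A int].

T
P => T
P × A => T
A × A => T
a × A => T
a × ( T ) => T
a × ( P ) => T
a × ( A ) => T
a × ( int ) => T
a × ( int ) => P => T
a × ( int ) => P × A => T
a × ( int ) => A × A => T
a × ( int ) => a × A => T
a × ( int ) => a × b => T
a × ( int ) => a × b => P
a × ( int ) => a × b => A
a × ( int ) => a × b => a

[T [P [P [A a]] × [A ( [T [P [A int]]] )]] => [T [P [P [A a]] × [A b]] => [T [P [A a]]]]]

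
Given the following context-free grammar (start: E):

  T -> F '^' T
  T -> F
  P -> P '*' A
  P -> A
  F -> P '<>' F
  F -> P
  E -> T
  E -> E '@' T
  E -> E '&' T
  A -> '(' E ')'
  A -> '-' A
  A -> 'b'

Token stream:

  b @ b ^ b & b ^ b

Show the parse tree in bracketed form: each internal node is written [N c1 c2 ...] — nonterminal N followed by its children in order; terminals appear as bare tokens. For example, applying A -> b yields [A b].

E
E & T
E @ T & T
T @ T & T
F @ T & T
P @ T & T
A @ T & T
b @ T & T
b @ F ^ T & T
b @ P ^ T & T
b @ A ^ T & T
b @ b ^ T & T
b @ b ^ F & T
b @ b ^ P & T
b @ b ^ A & T
b @ b ^ b & T
b @ b ^ b & F ^ T
b @ b ^ b & P ^ T
b @ b ^ b & A ^ T
b @ b ^ b & b ^ T
b @ b ^ b & b ^ F
b @ b ^ b & b ^ P
b @ b ^ b & b ^ A
b @ b ^ b & b ^ b

[E [E [E [T [F [P [A b]]]]] @ [T [F [P [A b]]] ^ [T [F [P [A b]]]]]] & [T [F [P [A b]]] ^ [T [F [P [A b]]]]]]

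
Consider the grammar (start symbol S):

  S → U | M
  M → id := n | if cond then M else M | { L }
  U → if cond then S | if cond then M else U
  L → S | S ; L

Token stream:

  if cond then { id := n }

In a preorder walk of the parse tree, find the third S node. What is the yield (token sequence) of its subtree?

id := n

[S [U if cond then [S [M { [L [S [M id := n]]] }]]]]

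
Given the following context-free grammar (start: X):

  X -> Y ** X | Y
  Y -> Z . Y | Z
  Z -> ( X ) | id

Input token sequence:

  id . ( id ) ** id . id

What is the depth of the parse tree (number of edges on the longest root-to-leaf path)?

7

[X [Y [Z id] . [Y [Z ( [X [Y [Z id]]] )]]] ** [X [Y [Z id] . [Y [Z id]]]]]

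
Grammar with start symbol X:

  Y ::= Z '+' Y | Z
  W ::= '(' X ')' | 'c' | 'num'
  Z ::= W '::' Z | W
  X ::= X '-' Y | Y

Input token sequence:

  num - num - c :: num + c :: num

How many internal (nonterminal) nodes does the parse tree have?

19

[X [X [X [Y [Z [W num]]]] - [Y [Z [W num]]]] - [Y [Z [W c] :: [Z [W num]]] + [Y [Z [W c] :: [Z [W num]]]]]]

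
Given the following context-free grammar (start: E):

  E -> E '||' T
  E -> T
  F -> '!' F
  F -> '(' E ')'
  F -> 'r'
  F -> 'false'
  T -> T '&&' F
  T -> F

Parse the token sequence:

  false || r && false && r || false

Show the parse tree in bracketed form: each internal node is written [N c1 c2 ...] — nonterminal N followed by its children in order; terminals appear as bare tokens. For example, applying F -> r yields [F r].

E
E || T
E || T || T
T || T || T
F || T || T
false || T || T
false || T && F || T
false || T && F && F || T
false || F && F && F || T
false || r && F && F || T
false || r && false && F || T
false || r && false && r || T
false || r && false && r || F
false || r && false && r || false

[E [E [E [T [F false]]] || [T [T [T [F r]] && [F false]] && [F r]]] || [T [F false]]]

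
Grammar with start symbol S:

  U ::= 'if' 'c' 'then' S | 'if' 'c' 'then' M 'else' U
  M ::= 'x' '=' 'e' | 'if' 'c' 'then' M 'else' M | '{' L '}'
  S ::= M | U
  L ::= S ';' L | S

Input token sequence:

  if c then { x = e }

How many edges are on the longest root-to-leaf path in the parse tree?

7

[S [U if c then [S [M { [L [S [M x = e]]] }]]]]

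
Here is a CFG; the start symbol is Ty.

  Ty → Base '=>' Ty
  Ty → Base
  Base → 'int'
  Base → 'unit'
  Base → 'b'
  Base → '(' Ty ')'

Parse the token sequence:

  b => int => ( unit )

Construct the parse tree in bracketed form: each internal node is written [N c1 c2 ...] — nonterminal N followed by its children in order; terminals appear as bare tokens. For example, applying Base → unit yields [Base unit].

[Ty [Base b] => [Ty [Base int] => [Ty [Base ( [Ty [Base unit]] )]]]]

Ty
Base => Ty
b => Ty
b => Base => Ty
b => int => Ty
b => int => Base
b => int => ( Ty )
b => int => ( Base )
b => int => ( unit )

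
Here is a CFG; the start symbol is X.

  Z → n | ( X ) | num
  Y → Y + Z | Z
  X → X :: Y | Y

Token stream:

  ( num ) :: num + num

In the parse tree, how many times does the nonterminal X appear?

[X [X [Y [Z ( [X [Y [Z num]]] )]]] :: [Y [Y [Z num]] + [Z num]]]

3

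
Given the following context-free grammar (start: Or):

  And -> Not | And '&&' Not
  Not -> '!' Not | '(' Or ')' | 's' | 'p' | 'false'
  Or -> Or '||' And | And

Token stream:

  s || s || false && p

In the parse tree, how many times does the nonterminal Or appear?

[Or [Or [Or [And [Not s]]] || [And [Not s]]] || [And [And [Not false]] && [Not p]]]

3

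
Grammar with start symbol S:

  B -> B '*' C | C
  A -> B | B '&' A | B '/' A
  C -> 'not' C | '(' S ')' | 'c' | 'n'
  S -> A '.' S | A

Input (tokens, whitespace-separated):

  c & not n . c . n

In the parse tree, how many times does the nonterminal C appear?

5

[S [A [B [C c]] & [A [B [C not [C n]]]]] . [S [A [B [C c]]] . [S [A [B [C n]]]]]]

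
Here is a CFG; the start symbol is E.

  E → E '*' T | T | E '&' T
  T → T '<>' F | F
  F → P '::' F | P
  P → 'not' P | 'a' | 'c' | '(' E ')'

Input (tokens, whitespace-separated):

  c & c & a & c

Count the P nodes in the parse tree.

4

[E [E [E [E [T [F [P c]]]] & [T [F [P c]]]] & [T [F [P a]]]] & [T [F [P c]]]]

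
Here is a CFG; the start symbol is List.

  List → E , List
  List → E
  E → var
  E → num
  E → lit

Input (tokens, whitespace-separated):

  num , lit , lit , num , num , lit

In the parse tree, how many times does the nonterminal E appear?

[List [E num] , [List [E lit] , [List [E lit] , [List [E num] , [List [E num] , [List [E lit]]]]]]]

6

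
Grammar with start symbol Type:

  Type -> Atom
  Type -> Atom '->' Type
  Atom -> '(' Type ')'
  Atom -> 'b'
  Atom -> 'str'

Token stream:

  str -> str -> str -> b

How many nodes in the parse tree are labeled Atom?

4

[Type [Atom str] -> [Type [Atom str] -> [Type [Atom str] -> [Type [Atom b]]]]]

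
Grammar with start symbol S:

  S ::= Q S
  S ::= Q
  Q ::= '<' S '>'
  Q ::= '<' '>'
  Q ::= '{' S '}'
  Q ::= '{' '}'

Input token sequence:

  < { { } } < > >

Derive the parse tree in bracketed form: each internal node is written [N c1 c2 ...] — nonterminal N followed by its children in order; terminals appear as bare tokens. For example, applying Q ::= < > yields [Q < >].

[S [Q < [S [Q { [S [Q { }]] }] [S [Q < >]]] >]]

S
Q
< S >
< Q S >
< { S } S >
< { Q } S >
< { { } } S >
< { { } } Q >
< { { } } < > >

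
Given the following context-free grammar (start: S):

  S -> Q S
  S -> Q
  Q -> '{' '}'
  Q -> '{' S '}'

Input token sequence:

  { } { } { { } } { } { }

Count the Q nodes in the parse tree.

6

[S [Q { }] [S [Q { }] [S [Q { [S [Q { }]] }] [S [Q { }] [S [Q { }]]]]]]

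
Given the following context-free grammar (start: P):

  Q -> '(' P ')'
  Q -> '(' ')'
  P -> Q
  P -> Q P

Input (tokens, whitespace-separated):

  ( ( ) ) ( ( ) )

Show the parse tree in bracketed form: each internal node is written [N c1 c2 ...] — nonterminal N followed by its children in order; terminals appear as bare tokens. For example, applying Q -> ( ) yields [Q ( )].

[P [Q ( [P [Q ( )]] )] [P [Q ( [P [Q ( )]] )]]]

P
Q P
( P ) P
( Q ) P
( ( ) ) P
( ( ) ) Q
( ( ) ) ( P )
( ( ) ) ( Q )
( ( ) ) ( ( ) )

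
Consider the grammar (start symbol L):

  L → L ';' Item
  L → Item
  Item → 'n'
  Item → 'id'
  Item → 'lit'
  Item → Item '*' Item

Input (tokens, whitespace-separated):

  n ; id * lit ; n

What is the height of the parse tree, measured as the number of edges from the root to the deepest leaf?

[L [L [L [Item n]] ; [Item [Item id] * [Item lit]]] ; [Item n]]

4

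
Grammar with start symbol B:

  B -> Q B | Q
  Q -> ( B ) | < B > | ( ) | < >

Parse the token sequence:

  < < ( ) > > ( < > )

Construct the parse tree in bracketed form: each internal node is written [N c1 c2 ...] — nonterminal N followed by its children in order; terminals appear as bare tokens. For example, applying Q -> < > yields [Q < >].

B
Q B
< B > B
< Q > B
< < B > > B
< < Q > > B
< < ( ) > > B
< < ( ) > > Q
< < ( ) > > ( B )
< < ( ) > > ( Q )
< < ( ) > > ( < > )

[B [Q < [B [Q < [B [Q ( )]] >]] >] [B [Q ( [B [Q < >]] )]]]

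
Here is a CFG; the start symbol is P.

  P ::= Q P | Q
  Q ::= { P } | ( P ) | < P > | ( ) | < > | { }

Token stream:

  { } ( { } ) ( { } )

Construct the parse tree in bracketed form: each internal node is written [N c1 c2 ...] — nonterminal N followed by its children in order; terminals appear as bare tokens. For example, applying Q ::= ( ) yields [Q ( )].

P
Q P
{ } P
{ } Q P
{ } ( P ) P
{ } ( Q ) P
{ } ( { } ) P
{ } ( { } ) Q
{ } ( { } ) ( P )
{ } ( { } ) ( Q )
{ } ( { } ) ( { } )

[P [Q { }] [P [Q ( [P [Q { }]] )] [P [Q ( [P [Q { }]] )]]]]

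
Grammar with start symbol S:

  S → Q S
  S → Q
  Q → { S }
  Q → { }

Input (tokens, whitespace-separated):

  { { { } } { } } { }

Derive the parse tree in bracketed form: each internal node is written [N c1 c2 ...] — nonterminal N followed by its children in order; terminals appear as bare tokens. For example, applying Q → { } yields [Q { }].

[S [Q { [S [Q { [S [Q { }]] }] [S [Q { }]]] }] [S [Q { }]]]

S
Q S
{ S } S
{ Q S } S
{ { S } S } S
{ { Q } S } S
{ { { } } S } S
{ { { } } Q } S
{ { { } } { } } S
{ { { } } { } } Q
{ { { } } { } } { }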